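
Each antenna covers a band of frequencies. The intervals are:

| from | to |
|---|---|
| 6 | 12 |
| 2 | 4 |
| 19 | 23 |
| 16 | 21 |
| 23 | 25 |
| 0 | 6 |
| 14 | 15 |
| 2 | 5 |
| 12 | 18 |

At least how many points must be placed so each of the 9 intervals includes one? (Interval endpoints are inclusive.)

5

Sort by right endpoint; whenever an interval is uncovered, place a point at its right end.
Sorted: [2,4] [2,5] [0,6] [6,12] [14,15] [12,18] [16,21] [19,23] [23,25]
{[2,4],[2,5],[0,6]} hit by 4; {[6,12]} hit by 12; {[14,15],[12,18]} hit by 15; {[16,21],[19,23]} hit by 21; {[23,25]} hit by 25.
Points: 4, 12, 15, 21, 25 (5 total).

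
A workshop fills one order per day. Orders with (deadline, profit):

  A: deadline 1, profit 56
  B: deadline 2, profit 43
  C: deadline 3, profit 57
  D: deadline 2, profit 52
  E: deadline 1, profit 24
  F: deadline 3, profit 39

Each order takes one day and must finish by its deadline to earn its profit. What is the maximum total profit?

165

Profit order: C=57 A=56 D=52 B=43 F=39 E=24
Assign: C→slot 3, A→slot 1, D→slot 2, B skipped, F skipped, E skipped.
Slots: [1:A] [2:D] [3:C]
Profit = 56 + 52 + 57 = 165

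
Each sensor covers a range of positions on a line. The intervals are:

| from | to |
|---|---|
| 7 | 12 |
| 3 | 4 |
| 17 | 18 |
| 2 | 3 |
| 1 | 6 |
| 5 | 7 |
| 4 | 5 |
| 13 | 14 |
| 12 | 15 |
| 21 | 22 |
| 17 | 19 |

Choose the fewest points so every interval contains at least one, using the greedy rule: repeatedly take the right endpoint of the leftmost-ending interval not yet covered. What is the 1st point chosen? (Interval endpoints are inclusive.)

3

By right end: [2,3]  [3,4]  [4,5]  [1,6]  [5,7]  [7,12]  [13,14]  [12,15]  [17,18]  [17,19]  [21,22]
[2,3] uncovered → point at 3; [4,5] uncovered → point at 5; [7,12] uncovered → point at 12; [13,14] uncovered → point at 14; [17,18] uncovered → point at 18; [21,22] uncovered → point at 22.
Points: 3, 5, 12, 14, 18, 22 (6 total).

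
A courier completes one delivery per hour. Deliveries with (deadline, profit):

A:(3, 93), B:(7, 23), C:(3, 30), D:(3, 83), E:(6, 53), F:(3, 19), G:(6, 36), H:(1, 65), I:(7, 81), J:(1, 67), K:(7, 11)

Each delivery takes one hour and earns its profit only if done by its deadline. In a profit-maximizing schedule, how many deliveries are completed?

7

Sort by profit descending; place each in the latest free slot ≤ its deadline.
Profit order: A=93 D=83 I=81 J=67 H=65 E=53 G=36 C=30 B=23 F=19 K=11
Assign: A→slot 3, D→slot 2, I→slot 7, J→slot 1, H skipped, E→slot 6, G→slot 5, C skipped, B→slot 4, F skipped, K skipped.
Slots: [1:J] [2:D] [3:A] [4:B] [5:G] [6:E] [7:I]
7 of 11 scheduled.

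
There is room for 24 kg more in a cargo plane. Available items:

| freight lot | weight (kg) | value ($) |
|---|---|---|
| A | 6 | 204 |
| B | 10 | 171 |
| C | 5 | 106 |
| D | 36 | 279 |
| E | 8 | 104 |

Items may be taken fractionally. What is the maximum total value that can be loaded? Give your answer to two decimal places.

520.00

Greedy by value/weight ratio, highest first.
Ratios (sorted): A 34.00, C 21.20, B 17.10, E 13.00, D 7.75
take A (6 @ 204); take C (5 @ 106); take B (10 @ 171); take 3/8 of E → 39.00. Capacity used 24/24.
Total value = 520.00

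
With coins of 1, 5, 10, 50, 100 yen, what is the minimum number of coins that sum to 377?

377 − 3×100→77 − 1×50→27 − 2×10→7 − 1×5→2 − 2×1→0
Total coins = 3 + 1 + 2 + 1 + 2 = 9

9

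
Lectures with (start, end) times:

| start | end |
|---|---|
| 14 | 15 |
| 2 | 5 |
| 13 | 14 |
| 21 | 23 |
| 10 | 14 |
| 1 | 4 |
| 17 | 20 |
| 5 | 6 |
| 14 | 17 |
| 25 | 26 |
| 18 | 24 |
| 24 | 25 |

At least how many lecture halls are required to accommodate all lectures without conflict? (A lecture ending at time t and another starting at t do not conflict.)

2

starts: [1, 2, 5, 10, 13, 14, 14, 17, 18, 21, 24, 25]
ends:   [4, 5, 6, 14, 14, 15, 17, 20, 23, 24, 25, 26]
s1→1 s2→2  — peak 2.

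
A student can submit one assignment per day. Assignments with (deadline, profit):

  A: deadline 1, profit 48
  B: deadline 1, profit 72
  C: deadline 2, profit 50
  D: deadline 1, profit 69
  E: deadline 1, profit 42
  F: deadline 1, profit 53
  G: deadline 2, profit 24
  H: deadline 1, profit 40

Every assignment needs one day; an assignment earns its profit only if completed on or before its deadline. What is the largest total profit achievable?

Sort by profit descending; place each in the latest free slot ≤ its deadline.
Profit order: B=72 D=69 F=53 C=50 A=48 E=42 H=40 G=24
Assign: B→slot 1, D skipped, F skipped, C→slot 2, A skipped, E skipped, H skipped, G skipped.
Slots: [1:B] [2:C]
Profit = 72 + 50 = 122

122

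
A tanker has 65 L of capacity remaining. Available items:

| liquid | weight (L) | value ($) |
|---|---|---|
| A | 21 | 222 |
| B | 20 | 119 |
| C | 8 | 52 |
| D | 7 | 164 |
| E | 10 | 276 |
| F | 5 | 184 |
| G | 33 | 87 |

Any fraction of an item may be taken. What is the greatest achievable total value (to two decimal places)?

981.30

Ratios (sorted): F 36.80, E 27.60, D 23.43, A 10.57, C 6.50, B 5.95, G 2.64
take F (5 @ 184); take E (10 @ 276); take D (7 @ 164); take A (21 @ 222); take C (8 @ 52); take 14/20 of B → 83.30. Capacity used 65/65.
Total value = 981.30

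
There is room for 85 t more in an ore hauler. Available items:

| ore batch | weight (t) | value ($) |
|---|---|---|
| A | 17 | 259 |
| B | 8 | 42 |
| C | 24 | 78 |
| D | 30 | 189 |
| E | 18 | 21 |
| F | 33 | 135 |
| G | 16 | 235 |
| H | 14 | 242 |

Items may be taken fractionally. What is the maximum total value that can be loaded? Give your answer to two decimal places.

Greedy by value/weight ratio, highest first.
Order: H (242/14=17.29) > A (259/17=15.24) > G (235/16=14.69) > D (189/30=6.30) > B (42/8=5.25) > F (135/33=4.09) > C (78/24=3.25) > E (21/18=1.17)
Fill: take H (14 @ 242) → take A (17 @ 259) → take G (16 @ 235) → take D (30 @ 189) → take B (8 @ 42); 85/85 used.
Total value = 967.00

967.00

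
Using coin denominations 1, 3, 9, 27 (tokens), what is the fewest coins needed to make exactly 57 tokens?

3

Use the largest denomination that fits, subtract, and repeat.
57 − 2×27→3 − 1×3→0
Total coins = 2 + 1 = 3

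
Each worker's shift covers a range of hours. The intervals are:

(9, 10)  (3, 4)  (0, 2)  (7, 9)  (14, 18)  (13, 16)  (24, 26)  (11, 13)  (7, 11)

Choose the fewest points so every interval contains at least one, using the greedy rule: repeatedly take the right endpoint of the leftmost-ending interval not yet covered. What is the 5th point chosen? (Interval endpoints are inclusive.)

Sorted: [0,2] [3,4] [7,9] [9,10] [7,11] [11,13] [13,16] [14,18] [24,26]
{[0,2]} hit by 2; {[3,4]} hit by 4; {[7,9],[9,10],[7,11]} hit by 9; {[11,13],[13,16]} hit by 13; {[14,18]} hit by 18; {[24,26]} hit by 26.
Points: 2, 4, 9, 13, 18, 26 (6 total).

18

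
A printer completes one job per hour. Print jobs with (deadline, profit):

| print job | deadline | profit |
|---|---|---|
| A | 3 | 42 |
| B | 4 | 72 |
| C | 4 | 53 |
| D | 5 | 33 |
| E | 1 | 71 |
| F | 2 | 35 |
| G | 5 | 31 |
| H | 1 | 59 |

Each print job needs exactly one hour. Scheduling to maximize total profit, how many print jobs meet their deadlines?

Sort by profit descending; place each in the latest free slot ≤ its deadline.
Profit order: B=72 E=71 H=59 C=53 A=42 F=35 D=33 G=31
Assign: B→slot 4, E→slot 1, H skipped, C→slot 3, A→slot 2, F skipped, D→slot 5, G skipped.
Slots: [1:E] [2:A] [3:C] [4:B] [5:D]
5 of 8 scheduled.

5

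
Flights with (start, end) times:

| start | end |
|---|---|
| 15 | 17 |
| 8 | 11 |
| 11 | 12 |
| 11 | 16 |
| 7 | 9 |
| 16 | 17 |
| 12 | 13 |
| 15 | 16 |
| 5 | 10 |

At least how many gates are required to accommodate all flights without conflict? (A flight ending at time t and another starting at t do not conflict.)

Events (time:±→running): 5:+→1 7:+→2 8:+→3 … peak 3.

3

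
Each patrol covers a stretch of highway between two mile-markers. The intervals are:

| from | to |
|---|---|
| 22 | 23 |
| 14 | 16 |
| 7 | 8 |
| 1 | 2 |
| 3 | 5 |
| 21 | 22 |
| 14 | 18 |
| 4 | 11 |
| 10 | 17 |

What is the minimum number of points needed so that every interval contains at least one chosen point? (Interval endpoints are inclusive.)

5

Sort by right endpoint; whenever an interval is uncovered, place a point at its right end.
By right end: [1,2]  [3,5]  [7,8]  [4,11]  [14,16]  [10,17]  [14,18]  [21,22]  [22,23]
[1,2] uncovered → point at 2; [3,5] uncovered → point at 5; [7,8] uncovered → point at 8; [14,16] uncovered → point at 16; [21,22] uncovered → point at 22.
Points: 2, 5, 8, 16, 22 (5 total).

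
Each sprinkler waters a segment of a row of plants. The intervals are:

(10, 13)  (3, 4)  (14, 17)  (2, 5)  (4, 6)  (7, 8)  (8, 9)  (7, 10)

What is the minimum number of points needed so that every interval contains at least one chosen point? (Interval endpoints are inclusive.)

4

By right end: [3,4]  [2,5]  [4,6]  [7,8]  [8,9]  [7,10]  [10,13]  [14,17]
[3,4] uncovered → point at 4; [7,8] uncovered → point at 8; [10,13] uncovered → point at 13; [14,17] uncovered → point at 17.
Points: 4, 8, 13, 17 (4 total).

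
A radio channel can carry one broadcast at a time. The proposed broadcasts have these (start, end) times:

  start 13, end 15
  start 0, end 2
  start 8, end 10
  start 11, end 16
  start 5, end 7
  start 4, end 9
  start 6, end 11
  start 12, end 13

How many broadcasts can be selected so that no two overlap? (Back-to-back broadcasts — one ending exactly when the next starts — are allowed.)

5

Sorted by end: (0,2)  (5,7)  (4,9)  (8,10)  (6,11)  (12,13)  (13,15)  (11,16)
take (0,2); take (5,7); skip (4,9); take (8,10); take (12,13); take (13,15).
Selected 5 broadcasts.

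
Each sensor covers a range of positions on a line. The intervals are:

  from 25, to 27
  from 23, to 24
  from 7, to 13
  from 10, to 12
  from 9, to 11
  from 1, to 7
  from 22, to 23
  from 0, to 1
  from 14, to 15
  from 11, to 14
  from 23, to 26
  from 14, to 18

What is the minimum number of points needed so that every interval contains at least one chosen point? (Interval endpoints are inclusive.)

5

Process intervals by earliest right end; each time one isn't hit yet, stab at its right endpoint.
Sorted: [0,1] [1,7] [9,11] [10,12] [7,13] [11,14] [14,15] [14,18] [22,23] [23,24] [23,26] [25,27]
{[0,1],[1,7]} hit by 1; {[9,11],[10,12],[7,13],[11,14]} hit by 11; {[14,15],[14,18]} hit by 15; {[22,23],[23,24],[23,26]} hit by 23; {[25,27]} hit by 27.
Points: 1, 11, 15, 23, 27 (5 total).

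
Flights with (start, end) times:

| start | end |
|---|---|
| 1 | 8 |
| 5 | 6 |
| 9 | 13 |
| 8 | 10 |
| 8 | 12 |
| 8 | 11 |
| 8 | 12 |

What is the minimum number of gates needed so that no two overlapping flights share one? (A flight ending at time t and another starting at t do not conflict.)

The answer is the maximum number of intervals overlapping at any instant.
Events (time:±→running): 1:+→1 5:+→2 6:-→1 8:-→0 8:+→1 8:+→2 8:+→3 8:+→4 9:+→5 … peak 5.

5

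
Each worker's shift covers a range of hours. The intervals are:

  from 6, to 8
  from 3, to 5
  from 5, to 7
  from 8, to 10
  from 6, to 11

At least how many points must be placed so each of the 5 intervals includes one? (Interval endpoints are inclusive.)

Sorted: [3,5] [5,7] [6,8] [8,10] [6,11]
{[3,5],[5,7]} hit by 5; {[6,8],[8,10],[6,11]} hit by 8.
Points: 5, 8 (2 total).

2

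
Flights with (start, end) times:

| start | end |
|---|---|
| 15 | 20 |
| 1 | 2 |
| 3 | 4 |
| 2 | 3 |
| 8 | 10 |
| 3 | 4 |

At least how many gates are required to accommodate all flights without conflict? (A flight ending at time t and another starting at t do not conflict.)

The answer is the maximum number of intervals overlapping at any instant.
starts: [1, 2, 3, 3, 8, 15]
ends:   [2, 3, 4, 4, 10, 20]
s1→1 e2→0 s2→1 e3→0 s3→1 s3→2  — peak 2.

2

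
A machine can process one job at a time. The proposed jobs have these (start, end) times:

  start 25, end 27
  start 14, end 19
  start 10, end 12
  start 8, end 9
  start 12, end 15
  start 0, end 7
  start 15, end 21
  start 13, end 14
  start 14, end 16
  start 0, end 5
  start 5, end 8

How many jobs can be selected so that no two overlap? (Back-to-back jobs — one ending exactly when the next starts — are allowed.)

7

Sorted by end: (0,5)  (0,7)  (5,8)  (8,9)  (10,12)  (13,14)  (12,15)  (14,16)  (14,19)  (15,21)  (25,27)
take (0,5); take (5,8); take (8,9); take (10,12); take (13,14); take (14,16); skip (15,21); take (25,27).
Selected 7 jobs.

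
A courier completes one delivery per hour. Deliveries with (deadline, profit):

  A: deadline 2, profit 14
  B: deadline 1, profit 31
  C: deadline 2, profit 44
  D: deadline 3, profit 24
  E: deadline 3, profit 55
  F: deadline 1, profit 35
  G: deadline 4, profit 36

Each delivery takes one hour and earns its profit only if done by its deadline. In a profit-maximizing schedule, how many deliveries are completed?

Profit order: E=55 C=44 G=36 F=35 B=31 D=24 A=14
Assign: E→slot 3, C→slot 2, G→slot 4, F→slot 1, B skipped, D skipped, A skipped.
Slots: [1:F] [2:C] [3:E] [4:G]
4 of 7 scheduled.

4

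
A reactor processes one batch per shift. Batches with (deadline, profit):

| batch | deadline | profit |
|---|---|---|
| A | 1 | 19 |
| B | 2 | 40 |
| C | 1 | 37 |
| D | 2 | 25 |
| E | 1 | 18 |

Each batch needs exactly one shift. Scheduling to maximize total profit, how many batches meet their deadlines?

Sort by profit descending; place each in the latest free slot ≤ its deadline.
By profit: B(d2,40), C(d1,37), D(d2,25), A(d1,19), E(d1,18)
B→slot 2; C→slot 1; D skipped; A skipped; E skipped.
2 of 5 scheduled.

2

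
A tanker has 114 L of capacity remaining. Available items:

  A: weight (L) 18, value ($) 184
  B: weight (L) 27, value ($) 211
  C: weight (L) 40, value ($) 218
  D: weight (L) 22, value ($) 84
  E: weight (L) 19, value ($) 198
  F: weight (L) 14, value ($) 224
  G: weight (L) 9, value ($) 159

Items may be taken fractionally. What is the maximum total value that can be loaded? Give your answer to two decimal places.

Sort by value per unit weight and fill in that order.
Order: G (159/9=17.67) > F (224/14=16.00) > E (198/19=10.42) > A (184/18=10.22) > B (211/27=7.81) > C (218/40=5.45) > D (84/22=3.82)
Fill: take G (9 @ 159) → take F (14 @ 224) → take E (19 @ 198) → take A (18 @ 184) → take B (27 @ 211) → take 27/40 of C → 147.15; 114/114 used.
Total value = 1123.15

1123.15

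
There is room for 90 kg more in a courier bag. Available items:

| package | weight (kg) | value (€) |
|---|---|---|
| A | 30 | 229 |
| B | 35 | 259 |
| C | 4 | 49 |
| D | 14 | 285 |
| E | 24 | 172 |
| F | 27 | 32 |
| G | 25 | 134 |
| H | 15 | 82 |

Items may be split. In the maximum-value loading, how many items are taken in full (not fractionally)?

4

Ratios (sorted): D 20.36, C 12.25, A 7.63, B 7.40, E 7.17, H 5.47, G 5.36, F 1.19
take D (14 @ 285); take C (4 @ 49); take A (30 @ 229); take B (35 @ 259); take 7/24 of E → 50.17. Capacity used 90/90.
4 item(s) taken whole; one partial (take 7/24 of E).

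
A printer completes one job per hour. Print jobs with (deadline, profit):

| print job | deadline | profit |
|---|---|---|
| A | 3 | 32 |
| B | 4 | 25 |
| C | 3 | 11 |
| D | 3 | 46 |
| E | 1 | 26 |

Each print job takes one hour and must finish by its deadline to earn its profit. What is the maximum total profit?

129

Sort by profit descending; place each in the latest free slot ≤ its deadline.
By profit: D(d3,46), A(d3,32), E(d1,26), B(d4,25), C(d3,11)
D→slot 3; A→slot 2; E→slot 1; B→slot 4; C skipped.
Profit = 26 + 32 + 46 + 25 = 129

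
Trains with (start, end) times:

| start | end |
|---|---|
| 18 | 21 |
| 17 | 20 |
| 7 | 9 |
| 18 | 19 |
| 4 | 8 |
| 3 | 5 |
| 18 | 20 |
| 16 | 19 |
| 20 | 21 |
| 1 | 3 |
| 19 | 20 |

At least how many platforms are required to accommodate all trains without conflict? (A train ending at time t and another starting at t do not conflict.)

5

Events (time:±→running): 1:+→1 3:-→0 3:+→1 4:+→2 5:-→1 7:+→2 8:-→1 9:-→0 16:+→1 17:+→2 18:+→3 18:+→4 18:+→5 … peak 5.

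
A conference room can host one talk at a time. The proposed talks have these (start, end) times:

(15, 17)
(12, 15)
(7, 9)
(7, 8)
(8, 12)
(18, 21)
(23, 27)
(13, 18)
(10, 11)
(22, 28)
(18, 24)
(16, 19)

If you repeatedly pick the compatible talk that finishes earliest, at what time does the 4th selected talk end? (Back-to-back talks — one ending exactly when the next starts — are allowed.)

Sort by end time and greedily take each interval whose start is ≥ the last chosen end.
By end time: (7,8), (7,9), (10,11), (8,12), (12,15), (15,17), (13,18), (16,19), (18,21), (18,24), (23,27), (22,28).
Pick (7,8); next start ≥ 8 → (10,11); next start ≥ 11 → (12,15); next start ≥ 15 → (15,17); next start ≥ 17 → (18,21); next start ≥ 21 → (23,27).
Selected: (7,8) (10,11) (12,15) (15,17) (18,21) (23,27)

17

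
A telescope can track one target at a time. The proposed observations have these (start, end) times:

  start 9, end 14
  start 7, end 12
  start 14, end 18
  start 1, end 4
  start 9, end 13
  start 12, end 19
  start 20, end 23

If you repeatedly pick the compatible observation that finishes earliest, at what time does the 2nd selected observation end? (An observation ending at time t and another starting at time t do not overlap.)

12

By end time: (1,4), (7,12), (9,13), (9,14), (14,18), (12,19), (20,23).
Pick (1,4); next start ≥ 4 → (7,12); next start ≥ 12 → (14,18); next start ≥ 18 → (20,23).
Selected: (1,4) (7,12) (14,18) (20,23)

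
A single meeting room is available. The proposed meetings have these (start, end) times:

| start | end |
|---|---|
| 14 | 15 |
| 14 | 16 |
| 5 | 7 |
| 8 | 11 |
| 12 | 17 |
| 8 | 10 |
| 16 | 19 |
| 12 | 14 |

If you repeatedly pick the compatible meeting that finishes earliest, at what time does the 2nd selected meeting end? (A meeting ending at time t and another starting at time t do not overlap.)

10

By end time: (5,7), (8,10), (8,11), (12,14), (14,15), (14,16), (12,17), (16,19).
Pick (5,7); next start ≥ 7 → (8,10); next start ≥ 10 → (12,14); next start ≥ 14 → (14,15); next start ≥ 15 → (16,19).
Selected: (5,7) (8,10) (12,14) (14,15) (16,19)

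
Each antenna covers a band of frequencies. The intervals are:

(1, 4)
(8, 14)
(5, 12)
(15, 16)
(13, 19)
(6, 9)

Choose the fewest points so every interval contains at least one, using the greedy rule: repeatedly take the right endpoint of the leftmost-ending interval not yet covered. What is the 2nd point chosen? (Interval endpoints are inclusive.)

Sorted: [1,4] [6,9] [5,12] [8,14] [15,16] [13,19]
{[1,4]} hit by 4; {[6,9],[5,12],[8,14]} hit by 9; {[15,16],[13,19]} hit by 16.
Points: 4, 9, 16 (3 total).

9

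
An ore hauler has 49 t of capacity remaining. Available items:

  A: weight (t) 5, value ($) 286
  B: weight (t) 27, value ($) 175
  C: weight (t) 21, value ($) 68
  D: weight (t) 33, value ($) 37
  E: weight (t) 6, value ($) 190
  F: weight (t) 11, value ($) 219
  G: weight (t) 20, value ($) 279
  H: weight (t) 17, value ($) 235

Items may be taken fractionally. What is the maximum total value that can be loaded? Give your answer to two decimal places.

1070.76

Greedy by value/weight ratio, highest first.
Order: A (286/5=57.20) > E (190/6=31.67) > F (219/11=19.91) > G (279/20=13.95) > H (235/17=13.82) > B (175/27=6.48) > C (68/21=3.24) > D (37/33=1.12)
Fill: take A (5 @ 286) → take E (6 @ 190) → take F (11 @ 219) → take G (20 @ 279) → take 7/17 of H → 96.76; 49/49 used.
Total value = 1070.76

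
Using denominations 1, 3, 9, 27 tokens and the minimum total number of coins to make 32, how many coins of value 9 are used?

0

32 − 1×27→5 − 1×3→2 − 2×1→0
Count of 9: 0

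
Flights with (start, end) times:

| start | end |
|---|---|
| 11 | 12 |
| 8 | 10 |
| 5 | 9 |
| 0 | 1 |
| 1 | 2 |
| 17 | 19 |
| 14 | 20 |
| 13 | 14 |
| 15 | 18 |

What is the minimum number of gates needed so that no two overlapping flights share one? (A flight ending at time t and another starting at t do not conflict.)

3

Count concurrent intervals with a sweep; the peak is the room count.
Events (time:±→running): 0:+→1 1:-→0 1:+→1 2:-→0 5:+→1 8:+→2 9:-→1 10:-→0 11:+→1 12:-→0 13:+→1 14:-→0 14:+→1 15:+→2 17:+→3 … peak 3.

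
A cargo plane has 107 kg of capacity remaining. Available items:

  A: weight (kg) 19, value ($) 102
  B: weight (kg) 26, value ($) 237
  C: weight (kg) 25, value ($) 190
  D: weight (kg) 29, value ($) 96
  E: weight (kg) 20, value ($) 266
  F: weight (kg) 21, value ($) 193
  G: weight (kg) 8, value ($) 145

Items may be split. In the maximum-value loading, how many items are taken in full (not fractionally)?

5

Order: G (145/8=18.12) > E (266/20=13.30) > F (193/21=9.19) > B (237/26=9.12) > C (190/25=7.60) > A (102/19=5.37) > D (96/29=3.31)
Fill: take G (8 @ 145) → take E (20 @ 266) → take F (21 @ 193) → take B (26 @ 237) → take C (25 @ 190) → take 7/19 of A → 37.58; 107/107 used.
5 item(s) taken whole; one partial (take 7/19 of A).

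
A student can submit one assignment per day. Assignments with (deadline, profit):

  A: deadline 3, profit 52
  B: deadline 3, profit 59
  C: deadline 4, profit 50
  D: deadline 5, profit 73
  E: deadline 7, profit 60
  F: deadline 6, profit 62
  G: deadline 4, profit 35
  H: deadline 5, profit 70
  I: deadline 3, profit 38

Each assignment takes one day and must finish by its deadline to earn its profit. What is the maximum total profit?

426

Take jobs in profit order; each goes to the latest open slot no later than its deadline.
By profit: D(d5,73), H(d5,70), F(d6,62), E(d7,60), B(d3,59), A(d3,52), C(d4,50), I(d3,38), G(d4,35)
D→slot 5; H→slot 4; F→slot 6; E→slot 7; B→slot 3; A→slot 2; C→slot 1; I skipped; G skipped.
Profit = 50 + 52 + 59 + 70 + 73 + 62 + 60 = 426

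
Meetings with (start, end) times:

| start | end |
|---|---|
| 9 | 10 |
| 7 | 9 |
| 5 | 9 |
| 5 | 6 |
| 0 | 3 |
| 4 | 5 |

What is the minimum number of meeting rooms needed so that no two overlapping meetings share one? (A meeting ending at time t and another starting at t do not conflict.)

The answer is the maximum number of intervals overlapping at any instant.
starts: [0, 4, 5, 5, 7, 9]
ends:   [3, 5, 6, 9, 9, 10]
s0→1 e3→0 s4→1 e5→0 s5→1 s5→2  — peak 2.

2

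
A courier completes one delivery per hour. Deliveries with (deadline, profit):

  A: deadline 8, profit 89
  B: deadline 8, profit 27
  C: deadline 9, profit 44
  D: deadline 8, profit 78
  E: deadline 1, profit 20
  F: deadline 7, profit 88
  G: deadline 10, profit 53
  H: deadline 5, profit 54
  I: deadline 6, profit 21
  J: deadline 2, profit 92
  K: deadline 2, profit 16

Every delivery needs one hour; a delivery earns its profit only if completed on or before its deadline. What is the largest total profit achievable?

Take jobs in profit order; each goes to the latest open slot no later than its deadline.
Profit order: J=92 A=89 F=88 D=78 H=54 G=53 C=44 B=27 I=21 E=20 K=16
Assign: J→slot 2, A→slot 8, F→slot 7, D→slot 6, H→slot 5, G→slot 10, C→slot 9, B→slot 4, I→slot 3, E→slot 1, K skipped.
Slots: [1:E] [2:J] [3:I] [4:B] [5:H] [6:D] [7:F] [8:A] [9:C] [10:G]
Profit = 20 + 92 + 21 + 27 + 54 + 78 + 88 + 89 + 44 + 53 = 566

566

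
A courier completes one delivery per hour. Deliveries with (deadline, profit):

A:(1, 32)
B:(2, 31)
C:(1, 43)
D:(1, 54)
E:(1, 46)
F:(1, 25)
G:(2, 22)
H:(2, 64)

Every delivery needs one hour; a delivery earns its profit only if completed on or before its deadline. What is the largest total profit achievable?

118

Take jobs in profit order; each goes to the latest open slot no later than its deadline.
By profit: H(d2,64), D(d1,54), E(d1,46), C(d1,43), A(d1,32), B(d2,31), F(d1,25), G(d2,22)
H→slot 2; D→slot 1; E skipped; C skipped; A skipped; B skipped; F skipped; G skipped.
Profit = 54 + 64 = 118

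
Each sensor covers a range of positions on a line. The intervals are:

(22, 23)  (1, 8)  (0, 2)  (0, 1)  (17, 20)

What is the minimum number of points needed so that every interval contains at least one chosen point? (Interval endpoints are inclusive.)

3

Sort by right endpoint; whenever an interval is uncovered, place a point at its right end.
Sorted: [0,1] [0,2] [1,8] [17,20] [22,23]
{[0,1],[0,2],[1,8]} hit by 1; {[17,20]} hit by 20; {[22,23]} hit by 23.
Points: 1, 20, 23 (3 total).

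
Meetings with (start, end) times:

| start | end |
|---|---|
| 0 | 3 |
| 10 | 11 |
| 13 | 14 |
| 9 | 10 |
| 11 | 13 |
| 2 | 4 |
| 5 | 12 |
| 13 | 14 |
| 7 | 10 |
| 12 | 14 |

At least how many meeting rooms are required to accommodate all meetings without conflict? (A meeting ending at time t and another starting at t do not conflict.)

The answer is the maximum number of intervals overlapping at any instant.
Events (time:±→running): 0:+→1 2:+→2 3:-→1 4:-→0 5:+→1 7:+→2 9:+→3 … peak 3.

3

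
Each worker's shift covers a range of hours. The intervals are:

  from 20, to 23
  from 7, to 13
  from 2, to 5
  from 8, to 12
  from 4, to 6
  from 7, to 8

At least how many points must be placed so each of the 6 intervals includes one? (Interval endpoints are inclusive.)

Process intervals by earliest right end; each time one isn't hit yet, stab at its right endpoint.
By right end: [2,5]  [4,6]  [7,8]  [8,12]  [7,13]  [20,23]
[2,5] uncovered → point at 5; [7,8] uncovered → point at 8; [20,23] uncovered → point at 23.
Points: 5, 8, 23 (3 total).

3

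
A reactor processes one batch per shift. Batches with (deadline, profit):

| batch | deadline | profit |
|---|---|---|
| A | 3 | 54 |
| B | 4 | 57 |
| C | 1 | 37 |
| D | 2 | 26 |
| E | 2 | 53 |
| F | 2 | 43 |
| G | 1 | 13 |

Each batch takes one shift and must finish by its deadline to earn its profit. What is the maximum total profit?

207

By profit: B(d4,57), A(d3,54), E(d2,53), F(d2,43), C(d1,37), D(d2,26), G(d1,13)
B→slot 4; A→slot 3; E→slot 2; F→slot 1; C skipped; D skipped; G skipped.
Profit = 43 + 53 + 54 + 57 = 207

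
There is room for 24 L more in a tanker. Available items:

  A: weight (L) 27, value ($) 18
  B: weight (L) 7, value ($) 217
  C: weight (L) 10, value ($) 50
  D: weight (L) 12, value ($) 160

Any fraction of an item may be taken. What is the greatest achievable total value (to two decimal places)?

402.00

Greedy by value/weight ratio, highest first.
Ratios (sorted): B 31.00, D 13.33, C 5.00, A 0.67
take B (7 @ 217); take D (12 @ 160); take 5/10 of C → 25.00. Capacity used 24/24.
Total value = 402.00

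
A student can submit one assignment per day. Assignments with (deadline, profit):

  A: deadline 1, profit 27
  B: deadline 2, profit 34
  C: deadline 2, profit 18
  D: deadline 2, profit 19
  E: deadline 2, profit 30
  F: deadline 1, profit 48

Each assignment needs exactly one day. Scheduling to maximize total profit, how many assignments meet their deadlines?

2

By profit: F(d1,48), B(d2,34), E(d2,30), A(d1,27), D(d2,19), C(d2,18)
F→slot 1; B→slot 2; E skipped; A skipped; D skipped; C skipped.
2 of 6 scheduled.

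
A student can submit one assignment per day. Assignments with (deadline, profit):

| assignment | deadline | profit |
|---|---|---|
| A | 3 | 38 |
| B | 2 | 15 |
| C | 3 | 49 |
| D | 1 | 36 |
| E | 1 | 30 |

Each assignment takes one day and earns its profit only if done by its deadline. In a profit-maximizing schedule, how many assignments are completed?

3

Sort by profit descending; place each in the latest free slot ≤ its deadline.
By profit: C(d3,49), A(d3,38), D(d1,36), E(d1,30), B(d2,15)
C→slot 3; A→slot 2; D→slot 1; E skipped; B skipped.
3 of 5 scheduled.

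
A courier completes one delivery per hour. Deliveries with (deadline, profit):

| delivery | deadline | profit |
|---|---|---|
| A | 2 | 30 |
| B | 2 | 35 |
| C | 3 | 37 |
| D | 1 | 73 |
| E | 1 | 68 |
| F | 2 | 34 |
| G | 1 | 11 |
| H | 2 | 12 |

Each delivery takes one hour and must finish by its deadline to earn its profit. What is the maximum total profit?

145

Sort by profit descending; place each in the latest free slot ≤ its deadline.
Profit order: D=73 E=68 C=37 B=35 F=34 A=30 H=12 G=11
Assign: D→slot 1, E skipped, C→slot 3, B→slot 2, F skipped, A skipped, H skipped, G skipped.
Slots: [1:D] [2:B] [3:C]
Profit = 73 + 35 + 37 = 145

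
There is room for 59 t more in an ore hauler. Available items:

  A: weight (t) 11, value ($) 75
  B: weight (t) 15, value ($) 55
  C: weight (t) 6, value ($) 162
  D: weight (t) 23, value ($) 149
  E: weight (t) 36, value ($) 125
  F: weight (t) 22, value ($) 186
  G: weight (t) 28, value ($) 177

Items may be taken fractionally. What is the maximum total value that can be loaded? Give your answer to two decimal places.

552.57

Greedy by value/weight ratio, highest first.
Order: C (162/6=27.00) > F (186/22=8.45) > A (75/11=6.82) > D (149/23=6.48) > G (177/28=6.32) > B (55/15=3.67) > E (125/36=3.47)
Fill: take C (6 @ 162) → take F (22 @ 186) → take A (11 @ 75) → take 20/23 of D → 129.57; 59/59 used.
Total value = 552.57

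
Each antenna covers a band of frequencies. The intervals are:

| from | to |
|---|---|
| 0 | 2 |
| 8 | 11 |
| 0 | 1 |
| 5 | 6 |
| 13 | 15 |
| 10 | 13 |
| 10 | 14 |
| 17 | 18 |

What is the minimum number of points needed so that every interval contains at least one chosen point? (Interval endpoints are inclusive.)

5

Process intervals by earliest right end; each time one isn't hit yet, stab at its right endpoint.
Sorted: [0,1] [0,2] [5,6] [8,11] [10,13] [10,14] [13,15] [17,18]
{[0,1],[0,2]} hit by 1; {[5,6]} hit by 6; {[8,11],[10,13],[10,14]} hit by 11; {[13,15]} hit by 15; {[17,18]} hit by 18.
Points: 1, 6, 11, 15, 18 (5 total).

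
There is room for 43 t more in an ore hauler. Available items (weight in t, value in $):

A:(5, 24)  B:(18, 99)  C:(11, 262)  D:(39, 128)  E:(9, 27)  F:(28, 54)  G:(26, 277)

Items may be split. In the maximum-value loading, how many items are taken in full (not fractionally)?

Greedy by value/weight ratio, highest first.
Order: C (262/11=23.82) > G (277/26=10.65) > B (99/18=5.50) > A (24/5=4.80) > D (128/39=3.28) > E (27/9=3.00) > F (54/28=1.93)
Fill: take C (11 @ 262) → take G (26 @ 277) → take 6/18 of B → 33.00; 43/43 used.
2 item(s) taken whole; one partial (take 6/18 of B).

2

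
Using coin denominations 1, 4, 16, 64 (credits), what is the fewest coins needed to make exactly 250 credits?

Use the largest denomination that fits, subtract, and repeat.
250 = 3×64 + 3×16 + 2×4 + 2×1
Total coins = 3 + 3 + 2 + 2 = 10

10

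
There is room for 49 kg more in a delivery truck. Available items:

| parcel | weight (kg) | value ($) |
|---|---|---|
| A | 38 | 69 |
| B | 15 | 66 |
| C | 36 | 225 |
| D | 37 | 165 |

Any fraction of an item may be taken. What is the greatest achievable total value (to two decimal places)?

Sort by value per unit weight and fill in that order.
Order: C (225/36=6.25) > D (165/37=4.46) > B (66/15=4.40) > A (69/38=1.82)
Fill: take C (36 @ 225) → take 13/37 of D → 57.97; 49/49 used.
Total value = 282.97

282.97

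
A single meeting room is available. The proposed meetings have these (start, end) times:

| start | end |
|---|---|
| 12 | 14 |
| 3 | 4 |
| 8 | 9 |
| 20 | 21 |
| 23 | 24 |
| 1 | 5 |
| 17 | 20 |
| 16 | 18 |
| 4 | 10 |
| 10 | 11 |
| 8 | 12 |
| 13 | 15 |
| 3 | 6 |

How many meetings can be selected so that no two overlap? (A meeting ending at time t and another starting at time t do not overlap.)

By end time: (3,4), (1,5), (3,6), (8,9), (4,10), (10,11), (8,12), (12,14), (13,15), (16,18), (17,20), (20,21), (23,24).
Pick (3,4); next start ≥ 4 → (8,9); next start ≥ 9 → (10,11); next start ≥ 11 → (12,14); next start ≥ 14 → (16,18); next start ≥ 18 → (20,21); next start ≥ 21 → (23,24).
Selected 7 meetings.

7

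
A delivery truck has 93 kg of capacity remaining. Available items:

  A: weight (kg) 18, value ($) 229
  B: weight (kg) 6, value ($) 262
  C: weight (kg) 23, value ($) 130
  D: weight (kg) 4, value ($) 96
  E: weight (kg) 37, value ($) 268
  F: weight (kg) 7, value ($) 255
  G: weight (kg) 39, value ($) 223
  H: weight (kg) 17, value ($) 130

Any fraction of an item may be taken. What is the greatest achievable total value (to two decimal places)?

Sort by value per unit weight and fill in that order.
Order: B (262/6=43.67) > F (255/7=36.43) > D (96/4=24.00) > A (229/18=12.72) > H (130/17=7.65) > E (268/37=7.24) > G (223/39=5.72) > C (130/23=5.65)
Fill: take B (6 @ 262) → take F (7 @ 255) → take D (4 @ 96) → take A (18 @ 229) → take H (17 @ 130) → take E (37 @ 268) → take 4/39 of G → 22.87; 93/93 used.
Total value = 1262.87

1262.87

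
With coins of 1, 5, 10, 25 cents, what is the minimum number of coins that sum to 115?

6

Greedy: take as many of the largest coin as possible, then repeat with the remainder.
115 = 4×25 + 1×10 + 1×5
Total coins = 4 + 1 + 1 = 6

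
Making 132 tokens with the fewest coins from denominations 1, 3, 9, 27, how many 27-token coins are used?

4

132 = 4×27 + 2×9 + 2×3
Count of 27: 4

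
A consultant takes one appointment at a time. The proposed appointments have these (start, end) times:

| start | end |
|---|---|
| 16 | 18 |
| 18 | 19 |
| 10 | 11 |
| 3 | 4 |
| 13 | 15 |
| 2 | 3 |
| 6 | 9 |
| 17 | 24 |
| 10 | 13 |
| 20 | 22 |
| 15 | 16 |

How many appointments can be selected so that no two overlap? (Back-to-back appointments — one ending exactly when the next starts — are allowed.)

9

Greedy by earliest finish: after sorting by end time, pick each interval compatible with the last pick.
Sorted by end: (2,3)  (3,4)  (6,9)  (10,11)  (10,13)  (13,15)  (15,16)  (16,18)  (18,19)  (20,22)  (17,24)
take (2,3); take (3,4); take (6,9); take (10,11); skip (10,13); take (13,15); take (15,16); take (16,18); take (18,19); take (20,22).
Selected 9 appointments.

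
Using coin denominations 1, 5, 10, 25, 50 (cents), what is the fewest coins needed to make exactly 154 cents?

7

Use the largest denomination that fits, subtract, and repeat.
154 = 3×50 + 4×1
Total coins = 3 + 4 = 7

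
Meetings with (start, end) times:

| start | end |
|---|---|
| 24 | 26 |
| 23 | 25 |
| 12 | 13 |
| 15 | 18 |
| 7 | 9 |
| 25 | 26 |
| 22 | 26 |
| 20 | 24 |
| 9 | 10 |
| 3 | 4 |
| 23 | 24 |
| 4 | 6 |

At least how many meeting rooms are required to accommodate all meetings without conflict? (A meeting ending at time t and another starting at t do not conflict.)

Count concurrent intervals with a sweep; the peak is the room count.
Events (time:±→running): 3:+→1 4:-→0 4:+→1 6:-→0 7:+→1 9:-→0 9:+→1 10:-→0 12:+→1 13:-→0 15:+→1 18:-→0 20:+→1 22:+→2 23:+→3 23:+→4 … peak 4.

4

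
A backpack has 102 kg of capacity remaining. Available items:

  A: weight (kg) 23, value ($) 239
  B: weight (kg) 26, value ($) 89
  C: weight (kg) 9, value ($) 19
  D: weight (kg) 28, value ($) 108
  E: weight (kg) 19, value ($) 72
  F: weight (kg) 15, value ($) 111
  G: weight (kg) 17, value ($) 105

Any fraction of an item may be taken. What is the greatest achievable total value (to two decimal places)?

Sort by value per unit weight and fill in that order.
Ratios (sorted): A 10.39, F 7.40, G 6.18, D 3.86, E 3.79, B 3.42, C 2.11
take A (23 @ 239); take F (15 @ 111); take G (17 @ 105); take D (28 @ 108); take E (19 @ 72). Capacity used 102/102.
Total value = 635.00

635.00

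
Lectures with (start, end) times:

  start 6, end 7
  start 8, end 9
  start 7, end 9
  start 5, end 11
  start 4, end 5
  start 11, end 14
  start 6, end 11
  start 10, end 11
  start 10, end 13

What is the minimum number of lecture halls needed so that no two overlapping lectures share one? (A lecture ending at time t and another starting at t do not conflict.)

Count concurrent intervals with a sweep; the peak is the room count.
starts: [4, 5, 6, 6, 7, 8, 10, 10, 11]
ends:   [5, 7, 9, 9, 11, 11, 11, 13, 14]
s4→1 e5→0 s5→1 s6→2 s6→3 e7→2 s7→3 s8→4  — peak 4.

4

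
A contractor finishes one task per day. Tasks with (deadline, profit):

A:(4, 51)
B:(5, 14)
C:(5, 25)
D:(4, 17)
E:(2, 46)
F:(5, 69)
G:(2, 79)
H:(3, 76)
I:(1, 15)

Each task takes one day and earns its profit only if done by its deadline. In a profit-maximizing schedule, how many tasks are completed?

By profit: G(d2,79), H(d3,76), F(d5,69), A(d4,51), E(d2,46), C(d5,25), D(d4,17), I(d1,15), B(d5,14)
G→slot 2; H→slot 3; F→slot 5; A→slot 4; E→slot 1; C skipped; D skipped; I skipped; B skipped.
5 of 9 scheduled.

5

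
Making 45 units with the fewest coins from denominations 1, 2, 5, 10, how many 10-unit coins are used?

Use the largest denomination that fits, subtract, and repeat.
45 − 4×10→5 − 1×5→0
Count of 10: 4

4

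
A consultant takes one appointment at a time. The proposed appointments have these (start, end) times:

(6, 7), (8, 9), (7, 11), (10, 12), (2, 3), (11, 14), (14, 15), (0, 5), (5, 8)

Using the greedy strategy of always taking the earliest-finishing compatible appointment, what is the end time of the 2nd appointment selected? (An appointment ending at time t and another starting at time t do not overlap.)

7

Greedy by earliest finish: after sorting by end time, pick each interval compatible with the last pick.
Sorted by end: (2,3)  (0,5)  (6,7)  (5,8)  (8,9)  (7,11)  (10,12)  (11,14)  (14,15)
take (2,3); skip (0,5); take (6,7); take (8,9); take (10,12); take (14,15).
Selected: (2,3) (6,7) (8,9) (10,12) (14,15)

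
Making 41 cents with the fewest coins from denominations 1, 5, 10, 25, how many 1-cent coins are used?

1

Greedy: take as many of the largest coin as possible, then repeat with the remainder.
41 − 1×25→16 − 1×10→6 − 1×5→1 − 1×1→0
Count of 1: 1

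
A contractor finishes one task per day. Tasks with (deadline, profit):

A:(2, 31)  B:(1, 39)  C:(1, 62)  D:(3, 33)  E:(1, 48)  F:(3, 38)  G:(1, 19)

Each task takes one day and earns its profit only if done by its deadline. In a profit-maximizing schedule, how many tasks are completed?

3

Sort by profit descending; place each in the latest free slot ≤ its deadline.
By profit: C(d1,62), E(d1,48), B(d1,39), F(d3,38), D(d3,33), A(d2,31), G(d1,19)
C→slot 1; E skipped; B skipped; F→slot 3; D→slot 2; A skipped; G skipped.
3 of 7 scheduled.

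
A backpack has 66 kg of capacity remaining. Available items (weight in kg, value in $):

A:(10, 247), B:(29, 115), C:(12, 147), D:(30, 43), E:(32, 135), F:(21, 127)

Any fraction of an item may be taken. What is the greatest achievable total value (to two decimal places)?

Sort by value per unit weight and fill in that order.
Ratios (sorted): A 24.70, C 12.25, F 6.05, E 4.22, B 3.97, D 1.43
take A (10 @ 247); take C (12 @ 147); take F (21 @ 127); take 23/32 of E → 97.03. Capacity used 66/66.
Total value = 618.03

618.03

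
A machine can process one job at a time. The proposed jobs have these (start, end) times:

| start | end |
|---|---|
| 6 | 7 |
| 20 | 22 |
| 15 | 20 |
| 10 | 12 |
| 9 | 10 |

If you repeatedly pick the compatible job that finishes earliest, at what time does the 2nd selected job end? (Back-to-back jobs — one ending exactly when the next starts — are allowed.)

Order by finish time; keep every interval that doesn't clash with the previous kept one.
Sorted by end: (6,7)  (9,10)  (10,12)  (15,20)  (20,22)
take (6,7); take (9,10); take (10,12); take (15,20); take (20,22).
Selected: (6,7) (9,10) (10,12) (15,20) (20,22)

10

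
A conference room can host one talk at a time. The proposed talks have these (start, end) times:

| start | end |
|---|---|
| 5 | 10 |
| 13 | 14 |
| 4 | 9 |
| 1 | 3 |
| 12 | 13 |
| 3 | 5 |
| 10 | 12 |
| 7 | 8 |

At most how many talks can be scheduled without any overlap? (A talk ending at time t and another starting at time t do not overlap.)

6

By end time: (1,3), (3,5), (7,8), (4,9), (5,10), (10,12), (12,13), (13,14).
Pick (1,3); next start ≥ 3 → (3,5); next start ≥ 5 → (7,8); next start ≥ 8 → (10,12); next start ≥ 12 → (12,13); next start ≥ 13 → (13,14).
Selected 6 talks.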